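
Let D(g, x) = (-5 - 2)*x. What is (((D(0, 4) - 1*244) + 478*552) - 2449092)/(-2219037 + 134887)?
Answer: 1092754/1042075 ≈ 1.0486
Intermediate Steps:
D(g, x) = -7*x
(((D(0, 4) - 1*244) + 478*552) - 2449092)/(-2219037 + 134887) = (((-7*4 - 1*244) + 478*552) - 2449092)/(-2219037 + 134887) = (((-28 - 244) + 263856) - 2449092)/(-2084150) = ((-272 + 263856) - 2449092)*(-1/2084150) = (263584 - 2449092)*(-1/2084150) = -2185508*(-1/2084150) = 1092754/1042075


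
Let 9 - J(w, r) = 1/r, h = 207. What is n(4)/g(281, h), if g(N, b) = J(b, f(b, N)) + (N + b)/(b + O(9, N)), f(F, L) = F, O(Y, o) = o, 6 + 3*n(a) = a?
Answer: -138/2069 ≈ -0.066699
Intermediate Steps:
n(a) = -2 + a/3
J(w, r) = 9 - 1/r
g(N, b) = 10 - 1/b (g(N, b) = (9 - 1/b) + (N + b)/(b + N) = (9 - 1/b) + (N + b)/(N + b) = (9 - 1/b) + 1 = 10 - 1/b)
n(4)/g(281, h) = (-2 + (⅓)*4)/(10 - 1/207) = (-2 + 4/3)/(10 - 1*1/207) = -2/(3*(10 - 1/207)) = -2/(3*2069/207) = -⅔*207/2069 = -138/2069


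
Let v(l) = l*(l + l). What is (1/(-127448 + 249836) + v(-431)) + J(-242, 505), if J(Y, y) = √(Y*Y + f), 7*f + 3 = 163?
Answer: 45469834537/122388 + 2*√717689/7 ≈ 3.7176e+5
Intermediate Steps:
f = 160/7 (f = -3/7 + (⅐)*163 = -3/7 + 163/7 = 160/7 ≈ 22.857)
J(Y, y) = √(160/7 + Y²) (J(Y, y) = √(Y*Y + 160/7) = √(Y² + 160/7) = √(160/7 + Y²))
v(l) = 2*l² (v(l) = l*(2*l) = 2*l²)
(1/(-127448 + 249836) + v(-431)) + J(-242, 505) = (1/(-127448 + 249836) + 2*(-431)²) + √(1120 + 49*(-242)²)/7 = (1/122388 + 2*185761) + √(1120 + 49*58564)/7 = (1/122388 + 371522) + √(1120 + 2869636)/7 = 45469834537/122388 + √2870756/7 = 45469834537/122388 + (2*√717689)/7 = 45469834537/122388 + 2*√717689/7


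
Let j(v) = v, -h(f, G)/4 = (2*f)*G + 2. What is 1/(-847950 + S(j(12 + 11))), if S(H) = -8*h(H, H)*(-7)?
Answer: -1/1085390 ≈ -9.2133e-7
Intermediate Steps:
h(f, G) = -8 - 8*G*f (h(f, G) = -4*((2*f)*G + 2) = -4*(2*G*f + 2) = -4*(2 + 2*G*f) = -8 - 8*G*f)
S(H) = -448 - 448*H² (S(H) = -8*(-8 - 8*H*H)*(-7) = -8*(-8 - 8*H²)*(-7) = (64 + 64*H²)*(-7) = -448 - 448*H²)
1/(-847950 + S(j(12 + 11))) = 1/(-847950 + (-448 - 448*(12 + 11)²)) = 1/(-847950 + (-448 - 448*23²)) = 1/(-847950 + (-448 - 448*529)) = 1/(-847950 + (-448 - 236992)) = 1/(-847950 - 237440) = 1/(-1085390) = -1/1085390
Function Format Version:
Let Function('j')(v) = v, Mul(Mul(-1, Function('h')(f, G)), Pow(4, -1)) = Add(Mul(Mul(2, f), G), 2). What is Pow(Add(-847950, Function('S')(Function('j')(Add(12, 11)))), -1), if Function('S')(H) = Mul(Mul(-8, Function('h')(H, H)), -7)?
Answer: Rational(-1, 1085390) ≈ -9.2133e-7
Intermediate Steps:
Function('h')(f, G) = Add(-8, Mul(-8, G, f)) (Function('h')(f, G) = Mul(-4, Add(Mul(Mul(2, f), G), 2)) = Mul(-4, Add(Mul(2, G, f), 2)) = Mul(-4, Add(2, Mul(2, G, f))) = Add(-8, Mul(-8, G, f)))
Function('S')(H) = Add(-448, Mul(-448, Pow(H, 2))) (Function('S')(H) = Mul(Mul(-8, Add(-8, Mul(-8, H, H))), -7) = Mul(Mul(-8, Add(-8, Mul(-8, Pow(H, 2)))), -7) = Mul(Add(64, Mul(64, Pow(H, 2))), -7) = Add(-448, Mul(-448, Pow(H, 2))))
Pow(Add(-847950, Function('S')(Function('j')(Add(12, 11)))), -1) = Pow(Add(-847950, Add(-448, Mul(-448, Pow(Add(12, 11), 2)))), -1) = Pow(Add(-847950, Add(-448, Mul(-448, Pow(23, 2)))), -1) = Pow(Add(-847950, Add(-448, Mul(-448, 529))), -1) = Pow(Add(-847950, Add(-448, -236992)), -1) = Pow(Add(-847950, -237440), -1) = Pow(-1085390, -1) = Rational(-1, 1085390)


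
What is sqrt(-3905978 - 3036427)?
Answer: I*sqrt(6942405) ≈ 2634.8*I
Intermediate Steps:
sqrt(-3905978 - 3036427) = sqrt(-6942405) = I*sqrt(6942405)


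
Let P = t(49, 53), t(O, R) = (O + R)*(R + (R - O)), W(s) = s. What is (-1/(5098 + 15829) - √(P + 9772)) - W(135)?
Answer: -2825146/20927 - √15586 ≈ -259.84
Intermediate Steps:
t(O, R) = (O + R)*(-O + 2*R)
P = 5814 (P = -1*49² + 2*53² + 49*53 = -1*2401 + 2*2809 + 2597 = -2401 + 5618 + 2597 = 5814)
(-1/(5098 + 15829) - √(P + 9772)) - W(135) = (-1/(5098 + 15829) - √(5814 + 9772)) - 1*135 = (-1/20927 - √15586) - 135 = -2825146/20927 - √15586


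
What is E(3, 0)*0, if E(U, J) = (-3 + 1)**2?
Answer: 0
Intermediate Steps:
E(U, J) = 4 (E(U, J) = (-2)**2 = 4)
E(3, 0)*0 = 4*0 = 0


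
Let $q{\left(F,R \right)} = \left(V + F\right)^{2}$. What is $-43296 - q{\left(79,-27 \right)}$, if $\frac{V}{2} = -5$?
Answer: $-48057$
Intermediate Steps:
$V = -10$ ($V = 2 \left(-5\right) = -10$)
$q{\left(F,R \right)} = \left(-10 + F\right)^{2}$
$-43296 - q{\left(79,-27 \right)} = -43296 - \left(-10 + 79\right)^{2} = -43296 - 69^{2} = -43296 - 4761 = -48057$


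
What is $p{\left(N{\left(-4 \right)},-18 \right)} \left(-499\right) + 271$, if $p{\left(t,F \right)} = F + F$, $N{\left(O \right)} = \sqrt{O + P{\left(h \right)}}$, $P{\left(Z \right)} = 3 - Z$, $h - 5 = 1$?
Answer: $18235$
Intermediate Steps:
$h = 6$ ($h = 5 + 1 = 6$)
$N{\left(O \right)} = \sqrt{-3 + O}$ ($N{\left(O \right)} = \sqrt{O + \left(3 - 6\right)} = \sqrt{O - 3} = \sqrt{-3 + O}$)
$p{\left(t,F \right)} = 2 F$
$p{\left(N{\left(-4 \right)},-18 \right)} \left(-499\right) + 271 = 2 \left(-18\right) \left(-499\right) + 271 = \left(-36\right) \left(-499\right) + 271 = 17964 + 271 = 18235$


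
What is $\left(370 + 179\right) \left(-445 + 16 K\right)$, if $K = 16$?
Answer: $-103761$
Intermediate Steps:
$\left(370 + 179\right) \left(-445 + 16 K\right) = \left(370 + 179\right) \left(-445 + 16 \cdot 16\right) = 549 \left(-445 + 256\right) = 549 \left(-189\right) = -103761$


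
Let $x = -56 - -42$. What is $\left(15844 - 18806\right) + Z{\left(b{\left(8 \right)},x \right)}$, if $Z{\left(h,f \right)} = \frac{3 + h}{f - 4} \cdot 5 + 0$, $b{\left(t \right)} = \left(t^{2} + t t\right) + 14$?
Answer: $- \frac{54041}{18} \approx -3002.3$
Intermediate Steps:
$x = -14$ ($x = -56 + 42 = -14$)
$b{\left(t \right)} = 14 + 2 t^{2}$ ($b{\left(t \right)} = \left(t^{2} + t^{2}\right) + 14 = 2 t^{2} + 14 = 14 + 2 t^{2}$)
$Z{\left(h,f \right)} = \frac{5 \left(3 + h\right)}{-4 + f}$ ($Z{\left(h,f \right)} = \frac{3 + h}{-4 + f} 5 + 0 = \frac{5 \left(3 + h\right)}{-4 + f} + 0 = \frac{5 \left(3 + h\right)}{-4 + f}$)
$\left(15844 - 18806\right) + Z{\left(b{\left(8 \right)},x \right)} = \left(15844 - 18806\right) + \frac{5 \left(3 + \left(14 + 2 \cdot 8^{2}\right)\right)}{-4 - 14} = -2962 + \frac{5 \left(3 + \left(14 + 2 \cdot 64\right)\right)}{-18} = -2962 + 5 \left(- \frac{1}{18}\right) \left(3 + \left(14 + 128\right)\right) = -2962 + 5 \left(- \frac{1}{18}\right) \left(3 + 142\right) = -2962 + 5 \left(- \frac{1}{18}\right) 145 = -2962 - \frac{725}{18} = - \frac{54041}{18}$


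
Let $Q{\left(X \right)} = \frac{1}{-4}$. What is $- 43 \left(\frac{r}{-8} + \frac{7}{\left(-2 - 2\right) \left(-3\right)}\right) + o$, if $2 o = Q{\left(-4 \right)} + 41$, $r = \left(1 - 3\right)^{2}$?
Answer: $\frac{403}{24} \approx 16.792$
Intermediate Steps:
$Q{\left(X \right)} = - \frac{1}{4}$
$r = 4$ ($r = \left(-2\right)^{2} = 4$)
$o = \frac{163}{8}$ ($o = \frac{- \frac{1}{4} + 41}{2} = \frac{1}{2} \cdot \frac{163}{4} = \frac{163}{8} \approx 20.375$)
$- 43 \left(\frac{r}{-8} + \frac{7}{\left(-2 - 2\right) \left(-3\right)}\right) + o = - 43 \left(\frac{4}{-8} + \frac{7}{\left(-2 - 2\right) \left(-3\right)}\right) + \frac{163}{8} = - 43 \left(4 \left(- \frac{1}{8}\right) + \frac{7}{\left(-4\right) \left(-3\right)}\right) + \frac{163}{8} = - 43 \left(- \frac{1}{2} + \frac{7}{12}\right) + \frac{163}{8} = \left(-43\right) \frac{1}{12} + \frac{163}{8} = - \frac{43}{12} + \frac{163}{8} = \frac{403}{24}$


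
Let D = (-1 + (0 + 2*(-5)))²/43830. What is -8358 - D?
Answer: -366331261/43830 ≈ -8358.0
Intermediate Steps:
D = 121/43830 (D = (-1 + (0 - 10))²*(1/43830) = (-1 - 10)²*(1/43830) = (-11)²*(1/43830) = 121*(1/43830) = 121/43830 ≈ 0.0027607)
-8358 - D = -8358 - 1*121/43830 = -8358 - 121/43830 = -366331261/43830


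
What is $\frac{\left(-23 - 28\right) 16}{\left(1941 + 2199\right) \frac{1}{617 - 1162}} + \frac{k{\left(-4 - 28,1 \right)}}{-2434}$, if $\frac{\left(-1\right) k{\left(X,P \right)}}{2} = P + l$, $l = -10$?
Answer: $\frac{9019783}{83973} \approx 107.41$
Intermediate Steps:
$k{\left(X,P \right)} = 20 - 2 P$ ($k{\left(X,P \right)} = - 2 \left(P - 10\right) = - 2 \left(-10 + P\right) = 20 - 2 P$)
$\frac{\left(-23 - 28\right) 16}{\left(1941 + 2199\right) \frac{1}{617 - 1162}} + \frac{k{\left(-4 - 28,1 \right)}}{-2434} = \frac{\left(-23 - 28\right) 16}{\left(1941 + 2199\right) \frac{1}{617 - 1162}} + \frac{20 - 2}{-2434} = \frac{\left(-51\right) 16}{4140 \frac{1}{-545}} + \left(20 - 2\right) \left(- \frac{1}{2434}\right) = - \frac{816}{4140 \left(- \frac{1}{545}\right)} + 18 \left(- \frac{1}{2434}\right) = - \frac{816}{- \frac{828}{109}} - \frac{9}{1217} = \left(-816\right) \left(- \frac{109}{828}\right) - \frac{9}{1217} = \frac{7412}{69} - \frac{9}{1217} = \frac{9019783}{83973}$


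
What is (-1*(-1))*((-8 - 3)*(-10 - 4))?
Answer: 154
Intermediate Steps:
(-1*(-1))*((-8 - 3)*(-10 - 4)) = 1*(-11*(-14)) = 1*154 = 154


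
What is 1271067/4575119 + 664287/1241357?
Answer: 355156922544/436873538191 ≈ 0.81295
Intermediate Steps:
1271067/4575119 + 664287/1241357 = 1271067*(1/4575119) + 664287*(1/1241357) = 1271067/4575119 + 51099/95489 = 355156922544/436873538191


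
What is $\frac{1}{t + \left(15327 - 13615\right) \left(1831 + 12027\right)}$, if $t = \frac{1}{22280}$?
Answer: $\frac{22280}{528590682881} \approx 4.215 \cdot 10^{-8}$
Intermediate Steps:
$t = \frac{1}{22280} \approx 4.4883 \cdot 10^{-5}$
$\frac{1}{t + \left(15327 - 13615\right) \left(1831 + 12027\right)} = \frac{1}{\frac{1}{22280} + \left(15327 - 13615\right) \left(1831 + 12027\right)} = \frac{1}{\frac{1}{22280} + 1712 \cdot 13858} = \frac{1}{\frac{1}{22280} + 23724896} = \frac{1}{\frac{528590682881}{22280}} = \frac{22280}{528590682881}$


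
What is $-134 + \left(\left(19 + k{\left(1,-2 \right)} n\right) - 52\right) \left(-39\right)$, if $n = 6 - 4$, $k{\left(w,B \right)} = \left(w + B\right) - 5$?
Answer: $1621$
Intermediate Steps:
$k{\left(w,B \right)} = -5 + B + w$ ($k{\left(w,B \right)} = \left(B + w\right) - 5 = -5 + B + w$)
$n = 2$ ($n = 6 - 4 = 2$)
$-134 + \left(\left(19 + k{\left(1,-2 \right)} n\right) - 52\right) \left(-39\right) = -134 + \left(\left(19 + \left(-5 - 2 + 1\right) 2\right) - 52\right) \left(-39\right) = -134 + \left(\left(19 - 12\right) - 52\right) \left(-39\right) = -134 + \left(7 - 52\right) \left(-39\right) = -134 - -1755 = -134 + 1755 = 1621$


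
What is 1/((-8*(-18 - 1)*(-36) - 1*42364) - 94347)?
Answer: -1/142183 ≈ -7.0332e-6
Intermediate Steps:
1/((-8*(-18 - 1)*(-36) - 1*42364) - 94347) = 1/((-8*(-19)*(-36) - 42364) - 94347) = 1/((152*(-36) - 42364) - 94347) = 1/((-5472 - 42364) - 94347) = 1/(-47836 - 94347) = 1/(-142183) = -1/142183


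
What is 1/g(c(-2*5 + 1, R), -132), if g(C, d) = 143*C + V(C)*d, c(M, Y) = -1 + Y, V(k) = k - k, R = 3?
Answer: 1/286 ≈ 0.0034965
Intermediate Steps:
V(k) = 0
g(C, d) = 143*C (g(C, d) = 143*C + 0*d = 143*C + 0 = 143*C)
1/g(c(-2*5 + 1, R), -132) = 1/(143*(-1 + 3)) = 1/(143*2) = 1/286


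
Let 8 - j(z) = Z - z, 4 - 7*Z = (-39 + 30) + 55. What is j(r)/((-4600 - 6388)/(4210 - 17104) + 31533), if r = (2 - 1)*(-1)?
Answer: 6447/15638365 ≈ 0.00041226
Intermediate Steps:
r = -1 (r = 1*(-1) = -1)
Z = -6 (Z = 4/7 - ((-39 + 30) + 55)/7 = 4/7 - (-9 + 55)/7 = 4/7 - ⅐*46 = 4/7 - 46/7 = -6)
j(z) = 14 + z (j(z) = 8 - (-6 - z) = 8 + (6 + z) = 14 + z)
j(r)/((-4600 - 6388)/(4210 - 17104) + 31533) = (14 - 1)/((-4600 - 6388)/(4210 - 17104) + 31533) = 13/(-10988/(-12894) + 31533) = 13/(-10988*(-1/12894) + 31533) = 13/(5494/6447 + 31533) = 13/(203298745/6447) = 13*(6447/203298745) = 6447/15638365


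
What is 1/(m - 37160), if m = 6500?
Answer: -1/30660 ≈ -3.2616e-5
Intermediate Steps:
1/(m - 37160) = 1/(6500 - 37160) = 1/(-30660) = -1/30660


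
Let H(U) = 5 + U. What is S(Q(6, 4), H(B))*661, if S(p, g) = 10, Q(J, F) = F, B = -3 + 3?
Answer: 6610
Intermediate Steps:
B = 0
S(Q(6, 4), H(B))*661 = 10*661 = 6610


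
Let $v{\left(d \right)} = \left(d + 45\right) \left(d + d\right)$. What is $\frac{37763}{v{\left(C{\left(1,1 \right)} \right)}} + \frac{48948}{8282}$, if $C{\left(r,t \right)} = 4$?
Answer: $\frac{165970391}{1623272} \approx 102.24$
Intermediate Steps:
$v{\left(d \right)} = 2 d \left(45 + d\right)$ ($v{\left(d \right)} = \left(45 + d\right) 2 d = 2 d \left(45 + d\right)$)
$\frac{37763}{v{\left(C{\left(1,1 \right)} \right)}} + \frac{48948}{8282} = \frac{37763}{2 \cdot 4 \left(45 + 4\right)} + \frac{48948}{8282} = \frac{37763}{2 \cdot 4 \cdot 49} + 48948 \cdot \frac{1}{8282} = \frac{37763}{392} + \frac{24474}{4141} = \frac{165970391}{1623272}$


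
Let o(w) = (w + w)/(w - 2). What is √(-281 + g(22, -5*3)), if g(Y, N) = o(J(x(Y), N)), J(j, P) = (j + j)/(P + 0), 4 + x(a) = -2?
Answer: 11*I*√21/3 ≈ 16.803*I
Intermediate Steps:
x(a) = -6 (x(a) = -4 - 2 = -6)
J(j, P) = 2*j/P (J(j, P) = (2*j)/P = 2*j/P)
o(w) = 2*w/(-2 + w) (o(w) = (2*w)/(-2 + w) = 2*w/(-2 + w))
g(Y, N) = -24/(N*(-2 - 12/N)) (g(Y, N) = 2*(2*(-6)/N)/(-2 + 2*(-6)/N) = 2*(-12/N)/(-2 - 12/N) = -24/(N*(-2 - 12/N)))
√(-281 + g(22, -5*3)) = √(-281 + 12/(6 - 5*3)) = √(-281 + 12/(6 - 15)) = √(-281 + 12/(-9)) = √(-281 + 12*(-⅑)) = √(-281 - 4/3) = √(-847/3) = 11*I*√21/3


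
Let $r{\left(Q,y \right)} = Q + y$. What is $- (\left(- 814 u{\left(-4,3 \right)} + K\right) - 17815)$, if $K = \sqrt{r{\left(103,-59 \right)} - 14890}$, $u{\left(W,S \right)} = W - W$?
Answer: $17815 - i \sqrt{14846} \approx 17815.0 - 121.84 i$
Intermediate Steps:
$u{\left(W,S \right)} = 0$
$K = i \sqrt{14846}$ ($K = \sqrt{\left(103 - 59\right) - 14890} = \sqrt{44 - 14890} = \sqrt{-14846} = i \sqrt{14846} \approx 121.84 i$)
$- (\left(- 814 u{\left(-4,3 \right)} + K\right) - 17815) = - (\left(\left(-814\right) 0 + i \sqrt{14846}\right) - 17815) = - (\left(0 + i \sqrt{14846}\right) - 17815) = - (i \sqrt{14846} - 17815) = - (-17815 + i \sqrt{14846}) = 17815 - i \sqrt{14846}$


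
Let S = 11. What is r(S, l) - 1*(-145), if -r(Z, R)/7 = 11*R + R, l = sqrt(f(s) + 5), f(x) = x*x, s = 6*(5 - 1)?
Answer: 145 - 84*sqrt(581) ≈ -1879.7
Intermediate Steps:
s = 24 (s = 6*4 = 24)
f(x) = x**2
l = sqrt(581) (l = sqrt(24**2 + 5) = sqrt(576 + 5) = sqrt(581) ≈ 24.104)
r(Z, R) = -84*R (r(Z, R) = -7*(11*R + R) = -84*R)
r(S, l) - 1*(-145) = -84*sqrt(581) - 1*(-145) = -84*sqrt(581) + 145 = 145 - 84*sqrt(581)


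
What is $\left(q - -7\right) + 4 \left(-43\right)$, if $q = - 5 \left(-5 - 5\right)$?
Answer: $-115$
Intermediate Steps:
$q = 50$ ($q = \left(-5\right) \left(-10\right) = 50$)
$\left(q - -7\right) + 4 \left(-43\right) = \left(50 - -7\right) + 4 \left(-43\right) = \left(50 + 7\right) - 172 = 57 - 172 = -115$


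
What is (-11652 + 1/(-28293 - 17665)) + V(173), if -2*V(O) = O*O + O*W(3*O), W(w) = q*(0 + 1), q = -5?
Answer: -1203364273/45958 ≈ -26184.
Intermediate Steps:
W(w) = -5 (W(w) = -5*(0 + 1) = -5*1 = -5)
V(O) = -O**2/2 + 5*O/2 (V(O) = -(O*O + O*(-5))/2 = -(O**2 - 5*O)/2 = -O**2/2 + 5*O/2)
(-11652 + 1/(-28293 - 17665)) + V(173) = (-11652 + 1/(-28293 - 17665)) + (1/2)*173*(5 - 1*173) = (-11652 + 1/(-45958)) + (1/2)*173*(5 - 173) = (-11652 - 1/45958) + (1/2)*173*(-168) = -535502617/45958 - 14532 = -1203364273/45958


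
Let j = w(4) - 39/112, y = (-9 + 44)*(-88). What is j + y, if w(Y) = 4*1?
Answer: -344551/112 ≈ -3076.3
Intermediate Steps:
w(Y) = 4
y = -3080 (y = 35*(-88) = -3080)
j = 409/112 (j = 4 - 39/112 = 409/112 ≈ 3.6518)
j + y = 409/112 - 3080 = -344551/112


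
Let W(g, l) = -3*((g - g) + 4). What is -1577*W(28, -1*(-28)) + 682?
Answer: 19606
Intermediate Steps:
W(g, l) = -12 (W(g, l) = -3*(0 + 4) = -3*4 = -12)
-1577*W(28, -1*(-28)) + 682 = -1577*(-12) + 682 = 18924 + 682 = 19606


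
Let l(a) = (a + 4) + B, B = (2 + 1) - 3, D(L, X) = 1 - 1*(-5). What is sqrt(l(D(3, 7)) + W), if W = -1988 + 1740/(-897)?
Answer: 3*I*sqrt(19667622)/299 ≈ 44.497*I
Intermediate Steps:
D(L, X) = 6 (D(L, X) = 1 + 5 = 6)
B = 0 (B = 3 - 3 = 0)
l(a) = 4 + a (l(a) = (a + 4) + 0 = (4 + a) + 0 = 4 + a)
W = -594992/299 (W = -1988 + 1740*(-1/897) = -1988 - 580/299 = -594992/299 ≈ -1989.9)
sqrt(l(D(3, 7)) + W) = sqrt((4 + 6) - 594992/299) = sqrt(10 - 594992/299) = sqrt(-592002/299) = 3*I*sqrt(19667622)/299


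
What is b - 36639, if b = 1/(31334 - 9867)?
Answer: -786529412/21467 ≈ -36639.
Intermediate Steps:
b = 1/21467 ≈ 4.6583e-5
b - 36639 = 1/21467 - 36639 = -786529412/21467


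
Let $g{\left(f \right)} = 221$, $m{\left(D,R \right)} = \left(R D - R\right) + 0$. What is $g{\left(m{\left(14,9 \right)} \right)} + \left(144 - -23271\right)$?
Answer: $23636$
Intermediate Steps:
$m{\left(D,R \right)} = - R + D R$ ($m{\left(D,R \right)} = \left(D R - R\right) + 0 = \left(- R + D R\right) + 0 = - R + D R$)
$g{\left(m{\left(14,9 \right)} \right)} + \left(144 - -23271\right) = 221 + \left(144 - -23271\right) = 221 + \left(144 + 23271\right) = 221 + 23415 = 23636$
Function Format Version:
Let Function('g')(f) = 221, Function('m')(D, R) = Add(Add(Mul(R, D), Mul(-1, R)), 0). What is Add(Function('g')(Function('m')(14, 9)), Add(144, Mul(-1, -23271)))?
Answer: 23636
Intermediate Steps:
Function('m')(D, R) = Add(Mul(-1, R), Mul(D, R)) (Function('m')(D, R) = Add(Add(Mul(D, R), Mul(-1, R)), 0) = Add(Add(Mul(-1, R), Mul(D, R)), 0) = Add(Mul(-1, R), Mul(D, R)))
Add(Function('g')(Function('m')(14, 9)), Add(144, Mul(-1, -23271))) = Add(221, Add(144, Mul(-1, -23271))) = Add(221, Add(144, 23271)) = Add(221, 23415) = 23636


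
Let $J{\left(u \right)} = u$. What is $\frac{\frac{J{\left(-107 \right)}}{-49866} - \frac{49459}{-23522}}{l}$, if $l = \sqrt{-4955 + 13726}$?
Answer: $\frac{617209837 \sqrt{179}}{367425977289} \approx 0.022474$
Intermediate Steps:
$l = 7 \sqrt{179}$ ($l = \sqrt{8771} = 7 \sqrt{179} \approx 93.654$)
$\frac{\frac{J{\left(-107 \right)}}{-49866} - \frac{49459}{-23522}}{l} = \frac{- \frac{107}{-49866} - \frac{49459}{-23522}}{7 \sqrt{179}} = \left(\left(-107\right) \left(- \frac{1}{49866}\right) - - \frac{49459}{23522}\right) \frac{\sqrt{179}}{1253} = \left(\frac{107}{49866} + \frac{49459}{23522}\right) \frac{\sqrt{179}}{1253} = \frac{617209837 \frac{\sqrt{179}}{1253}}{293237013} = \frac{617209837 \sqrt{179}}{367425977289}$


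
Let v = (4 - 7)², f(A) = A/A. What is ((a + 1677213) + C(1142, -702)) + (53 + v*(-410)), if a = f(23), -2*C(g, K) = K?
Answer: 1673928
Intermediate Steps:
f(A) = 1
C(g, K) = -K/2
v = 9 (v = (-3)² = 9)
a = 1
((a + 1677213) + C(1142, -702)) + (53 + v*(-410)) = ((1 + 1677213) - ½*(-702)) + (53 + 9*(-410)) = (1677214 + 351) + (53 - 3690) = 1677565 - 3637 = 1673928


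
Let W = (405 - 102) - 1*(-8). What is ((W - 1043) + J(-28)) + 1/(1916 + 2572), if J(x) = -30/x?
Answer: -22962845/31416 ≈ -730.93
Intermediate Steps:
W = 311 (W = 303 + 8 = 311)
((W - 1043) + J(-28)) + 1/(1916 + 2572) = ((311 - 1043) - 30/(-28)) + 1/(1916 + 2572) = (-732 - 30*(-1/28)) + 1/4488 = (-732 + 15/14) + 1/4488 = -10233/14 + 1/4488 = -22962845/31416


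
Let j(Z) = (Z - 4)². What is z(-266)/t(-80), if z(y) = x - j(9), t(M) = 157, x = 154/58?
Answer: -648/4553 ≈ -0.14232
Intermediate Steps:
j(Z) = (-4 + Z)²
x = 77/29 (x = 154*(1/58) = 77/29 ≈ 2.6552)
z(y) = -648/29 (z(y) = 77/29 - (-4 + 9)² = 77/29 - 1*5² = 77/29 - 1*25 = 77/29 - 25 = -648/29)
z(-266)/t(-80) = -648/29/157 = -648/29*1/157 = -648/4553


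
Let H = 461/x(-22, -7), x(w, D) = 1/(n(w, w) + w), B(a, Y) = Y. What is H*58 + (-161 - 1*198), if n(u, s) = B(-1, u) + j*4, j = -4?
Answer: -1604639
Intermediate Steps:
n(u, s) = -16 + u (n(u, s) = u - 4*4 = u - 16 = -16 + u)
x(w, D) = 1/(-16 + 2*w) (x(w, D) = 1/((-16 + w) + w) = 1/(-16 + 2*w))
H = -27660 (H = 461/((1/(2*(-8 - 22)))) = 461/(((1/2)/(-30))) = 461/(((1/2)*(-1/30))) = 461/(-1/60) = 461*(-60) = -27660)
H*58 + (-161 - 1*198) = -27660*58 + (-161 - 1*198) = -1604280 + (-161 - 198) = -1604280 - 359 = -1604639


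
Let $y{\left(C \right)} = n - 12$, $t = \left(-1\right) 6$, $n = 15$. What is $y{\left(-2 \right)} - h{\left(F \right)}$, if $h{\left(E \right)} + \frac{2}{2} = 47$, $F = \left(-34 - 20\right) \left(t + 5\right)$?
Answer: $-43$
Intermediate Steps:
$t = -6$
$F = 54$ ($F = \left(-34 - 20\right) \left(-6 + 5\right) = \left(-54\right) \left(-1\right) = 54$)
$h{\left(E \right)} = 46$ ($h{\left(E \right)} = -1 + 47 = 46$)
$y{\left(C \right)} = 3$ ($y{\left(C \right)} = 15 - 12 = 3$)
$y{\left(-2 \right)} - h{\left(F \right)} = 3 - 46 = -43$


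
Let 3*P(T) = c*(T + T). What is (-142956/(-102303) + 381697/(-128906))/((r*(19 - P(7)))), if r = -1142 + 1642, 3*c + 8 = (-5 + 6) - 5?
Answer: -458241379/5519200624200 ≈ -8.3027e-5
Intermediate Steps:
c = -4 (c = -8/3 + ((-5 + 6) - 5)/3 = -8/3 + (1 - 5)/3 = -8/3 + (⅓)*(-4) = -8/3 - 4/3 = -4)
r = 500
P(T) = -8*T/3 (P(T) = (-4*(T + T))/3 = (-8*T)/3 = -8*T/3)
(-142956/(-102303) + 381697/(-128906))/((r*(19 - P(7)))) = (-142956/(-102303) + 381697/(-128906))/((500*(19 - (-8)*7/3))) = (-142956*(-1/102303) + 381697*(-1/128906))/((500*(19 - 1*(-56/3)))) = (15884/11367 - 381697/128906)/((500*(19 + 56/3))) = -2291206895/(1465274502*(500*(113/3))) = -2291206895/(1465274502*56500/3) = -2291206895/1465274502*3/56500 = -458241379/5519200624200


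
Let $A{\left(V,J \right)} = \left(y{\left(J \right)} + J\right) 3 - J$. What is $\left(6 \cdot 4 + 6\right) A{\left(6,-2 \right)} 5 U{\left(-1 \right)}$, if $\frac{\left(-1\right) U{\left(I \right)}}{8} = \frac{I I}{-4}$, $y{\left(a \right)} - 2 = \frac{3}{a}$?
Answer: $-750$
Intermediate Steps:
$y{\left(a \right)} = 2 + \frac{3}{a}$
$A{\left(V,J \right)} = 6 + 2 J + \frac{9}{J}$ ($A{\left(V,J \right)} = \left(\left(2 + \frac{3}{J}\right) + J\right) 3 - J = \left(2 + J + \frac{3}{J}\right) 3 - J = \left(6 + 3 J + \frac{9}{J}\right) - J = 6 + 2 J + \frac{9}{J}$)
$U{\left(I \right)} = 2 I^{2}$ ($U{\left(I \right)} = - 8 \frac{I I}{-4} = - 8 I^{2} \left(- \frac{1}{4}\right) = - 8 \left(- \frac{I^{2}}{4}\right) = 2 I^{2}$)
$\left(6 \cdot 4 + 6\right) A{\left(6,-2 \right)} 5 U{\left(-1 \right)} = \left(6 \cdot 4 + 6\right) \left(6 + 2 \left(-2\right) + \frac{9}{-2}\right) 5 \cdot 2 \left(-1\right)^{2} = \left(24 + 6\right) \left(6 - 4 + 9 \left(- \frac{1}{2}\right)\right) 5 \cdot 2 \cdot 1 = 30 \left(6 - 4 - \frac{9}{2}\right) 5 \cdot 2 = 30 \left(- \frac{5}{2}\right) 10 = \left(-75\right) 10 = -750$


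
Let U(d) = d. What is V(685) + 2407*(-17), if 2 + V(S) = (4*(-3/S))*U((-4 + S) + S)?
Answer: -28047277/685 ≈ -40945.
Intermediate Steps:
V(S) = -2 - 12*(-4 + 2*S)/S (V(S) = -2 + (4*(-3/S))*((-4 + S) + S) = -2 + (-12/S)*(-4 + 2*S) = -2 - 12*(-4 + 2*S)/S)
V(685) + 2407*(-17) = (-26 + 48/685) + 2407*(-17) = (-26 + 48*(1/685)) - 40919 = (-26 + 48/685) - 40919 = -17762/685 - 40919 = -28047277/685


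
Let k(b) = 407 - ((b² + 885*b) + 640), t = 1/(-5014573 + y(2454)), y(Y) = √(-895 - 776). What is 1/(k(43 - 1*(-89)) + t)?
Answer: -1127183630877804191/151580273129779255770881 + I*√1671/454740819389337767312643 ≈ -7.4362e-6 + 8.9893e-23*I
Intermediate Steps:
y(Y) = I*√1671 (y(Y) = √(-1671) = I*√1671)
t = 1/(-5014573 + I*√1671) ≈ -1.9942e-7 - 2.0e-12*I
k(b) = -233 - b² - 885*b (k(b) = 407 - (640 + b² + 885*b) = 407 + (-640 - b² - 885*b) = -233 - b² - 885*b)
1/(k(43 - 1*(-89)) + t) = 1/((-233 - (43 - 1*(-89))² - 885*(43 - 1*(-89))) + (-5014573/25145942374000 - I*√1671/25145942374000)) = 1/((-233 - (43 + 89)² - 885*(43 + 89)) + (-5014573/25145942374000 - I*√1671/25145942374000)) = 1/((-233 - 1*132² - 885*132) + (-5014573/25145942374000 - I*√1671/25145942374000)) = 1/((-233 - 1*17424 - 116820) + (-5014573/25145942374000 - I*√1671/25145942374000)) = 1/((-233 - 17424 - 116820) + (-5014573/25145942374000 - I*√1671/25145942374000)) = 1/(-134477 + (-5014573/25145942374000 - I*√1671/25145942374000)) = 1/(-3381550892633412573/25145942374000 - I*√1671/25145942374000)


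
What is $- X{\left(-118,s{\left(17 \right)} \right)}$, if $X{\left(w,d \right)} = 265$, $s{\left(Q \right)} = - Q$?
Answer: $-265$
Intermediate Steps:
$- X{\left(-118,s{\left(17 \right)} \right)} = \left(-1\right) 265 = -265$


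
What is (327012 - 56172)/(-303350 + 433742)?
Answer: 11285/5433 ≈ 2.0771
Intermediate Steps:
(327012 - 56172)/(-303350 + 433742) = 270840/130392 = 270840*(1/130392) = 11285/5433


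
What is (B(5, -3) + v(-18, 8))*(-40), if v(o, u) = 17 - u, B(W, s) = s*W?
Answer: 240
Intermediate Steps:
B(W, s) = W*s
(B(5, -3) + v(-18, 8))*(-40) = (5*(-3) + (17 - 1*8))*(-40) = (-15 + (17 - 8))*(-40) = (-15 + 9)*(-40) = -6*(-40) = 240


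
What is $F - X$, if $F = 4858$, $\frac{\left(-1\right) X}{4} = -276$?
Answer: $3754$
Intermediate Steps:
$X = 1104$ ($X = \left(-4\right) \left(-276\right) = 1104$)
$F - X = 4858 - 1104 = 3754$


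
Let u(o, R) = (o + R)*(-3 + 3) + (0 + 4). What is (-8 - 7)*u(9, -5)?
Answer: -60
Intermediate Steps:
u(o, R) = 4 (u(o, R) = (R + o)*0 + 4 = 0 + 4 = 4)
(-8 - 7)*u(9, -5) = (-8 - 7)*4 = -15*4 = -60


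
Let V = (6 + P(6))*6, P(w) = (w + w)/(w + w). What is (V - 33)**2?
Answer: 81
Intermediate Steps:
P(w) = 1 (P(w) = (2*w)/((2*w)) = (2*w)*(1/(2*w)) = 1)
V = 42 (V = (6 + 1)*6 = 7*6 = 42)
(V - 33)**2 = (42 - 33)**2 = 9**2 = 81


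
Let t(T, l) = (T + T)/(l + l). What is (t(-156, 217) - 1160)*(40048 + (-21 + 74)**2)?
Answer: -10794649732/217 ≈ -4.9745e+7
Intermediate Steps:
t(T, l) = T/l (t(T, l) = (2*T)/((2*l)) = (2*T)*(1/(2*l)) = T/l)
(t(-156, 217) - 1160)*(40048 + (-21 + 74)**2) = (-156/217 - 1160)*(40048 + (-21 + 74)**2) = (-156*1/217 - 1160)*(40048 + 53**2) = (-156/217 - 1160)*(40048 + 2809) = -251876/217*42857 = -10794649732/217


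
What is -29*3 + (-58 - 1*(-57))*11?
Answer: -98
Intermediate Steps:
-29*3 + (-58 - 1*(-57))*11 = -87 + (-58 + 57)*11 = -87 - 1*11 = -87 - 11 = -98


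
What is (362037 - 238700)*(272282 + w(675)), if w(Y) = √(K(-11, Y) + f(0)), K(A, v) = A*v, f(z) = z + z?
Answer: 33582445034 + 1850055*I*√33 ≈ 3.3582e+10 + 1.0628e+7*I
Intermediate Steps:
f(z) = 2*z
w(Y) = √11*√(-Y) (w(Y) = √(-11*Y + 2*0) = √(-11*Y + 0) = √(-11*Y) = √11*√(-Y))
(362037 - 238700)*(272282 + w(675)) = (362037 - 238700)*(272282 + √11*√(-1*675)) = 123337*(272282 + √11*√(-675)) = 123337*(272282 + √11*(15*I*√3)) = 123337*(272282 + 15*I*√33) = 33582445034 + 1850055*I*√33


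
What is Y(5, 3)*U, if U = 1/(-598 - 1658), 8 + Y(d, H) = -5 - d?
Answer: 3/376 ≈ 0.0079787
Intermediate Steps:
Y(d, H) = -13 - d (Y(d, H) = -8 + (-5 - d) = -13 - d)
U = -1/2256 (U = 1/(-2256) = -1/2256 ≈ -0.00044326)
Y(5, 3)*U = (-13 - 1*5)*(-1/2256) = (-13 - 5)*(-1/2256) = -18*(-1/2256) = 3/376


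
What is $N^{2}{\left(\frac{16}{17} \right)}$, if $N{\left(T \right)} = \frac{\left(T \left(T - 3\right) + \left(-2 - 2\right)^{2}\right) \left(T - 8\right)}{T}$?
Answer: $\frac{929030400}{83521} \approx 11123.0$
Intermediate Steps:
$N{\left(T \right)} = \frac{\left(-8 + T\right) \left(16 + T \left(-3 + T\right)\right)}{T}$ ($N{\left(T \right)} = \frac{\left(T \left(-3 + T\right) + \left(-4\right)^{2}\right) \left(-8 + T\right)}{T} = \frac{\left(T \left(-3 + T\right) + 16\right) \left(-8 + T\right)}{T} = \frac{\left(16 + T \left(-3 + T\right)\right) \left(-8 + T\right)}{T} = \frac{\left(-8 + T\right) \left(16 + T \left(-3 + T\right)\right)}{T}$)
$N^{2}{\left(\frac{16}{17} \right)} = \left(40 + \left(\frac{16}{17}\right)^{2} - \frac{128}{16 \cdot \frac{1}{17}} - 11 \cdot \frac{16}{17}\right)^{2} = \left(40 + \left(16 \cdot \frac{1}{17}\right)^{2} - \frac{128}{16 \cdot \frac{1}{17}} - 11 \cdot 16 \cdot \frac{1}{17}\right)^{2} = \left(40 + \left(\frac{16}{17}\right)^{2} - \frac{128}{\frac{16}{17}} - \frac{176}{17}\right)^{2} = \left(40 + \frac{256}{289} - 136 - \frac{176}{17}\right)^{2} = \left(- \frac{30480}{289}\right)^{2} = \frac{929030400}{83521}$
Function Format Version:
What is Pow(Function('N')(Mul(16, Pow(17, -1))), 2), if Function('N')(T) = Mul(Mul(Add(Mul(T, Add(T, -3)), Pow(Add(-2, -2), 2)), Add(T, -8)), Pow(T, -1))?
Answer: Rational(929030400, 83521) ≈ 11123.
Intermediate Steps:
Function('N')(T) = Mul(Pow(T, -1), Add(-8, T), Add(16, Mul(T, Add(-3, T)))) (Function('N')(T) = Mul(Mul(Add(Mul(T, Add(-3, T)), Pow(-4, 2)), Add(-8, T)), Pow(T, -1)) = Mul(Mul(Add(Mul(T, Add(-3, T)), 16), Add(-8, T)), Pow(T, -1)) = Mul(Mul(Add(16, Mul(T, Add(-3, T))), Add(-8, T)), Pow(T, -1)) = Mul(Mul(Add(-8, T), Add(16, Mul(T, Add(-3, T)))), Pow(T, -1)) = Mul(Pow(T, -1), Add(-8, T), Add(16, Mul(T, Add(-3, T)))))
Pow(Function('N')(Mul(16, Pow(17, -1))), 2) = Pow(Add(40, Pow(Mul(16, Pow(17, -1)), 2), Mul(-128, Pow(Mul(16, Pow(17, -1)), -1)), Mul(-11, Mul(16, Pow(17, -1)))), 2) = Pow(Add(40, Pow(Mul(16, Rational(1, 17)), 2), Mul(-128, Pow(Mul(16, Rational(1, 17)), -1)), Mul(-11, Mul(16, Rational(1, 17)))), 2) = Pow(Add(40, Pow(Rational(16, 17), 2), Mul(-128, Pow(Rational(16, 17), -1)), Mul(-11, Rational(16, 17))), 2) = Pow(Add(40, Rational(256, 289), Mul(-128, Rational(17, 16)), Rational(-176, 17)), 2) = Pow(Add(40, Rational(256, 289), -136, Rational(-176, 17)), 2) = Pow(Rational(-30480, 289), 2) = Rational(929030400, 83521)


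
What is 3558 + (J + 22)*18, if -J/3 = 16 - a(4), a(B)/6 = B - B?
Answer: 3090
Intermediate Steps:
a(B) = 0 (a(B) = 6*(B - B) = 6*0 = 0)
J = -48 (J = -3*(16 - 1*0) = -3*(16 + 0) = -3*16 = -48)
3558 + (J + 22)*18 = 3558 + (-48 + 22)*18 = 3558 - 26*18 = 3558 - 468 = 3090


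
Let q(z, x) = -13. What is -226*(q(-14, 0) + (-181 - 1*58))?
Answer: 56952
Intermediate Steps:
-226*(q(-14, 0) + (-181 - 1*58)) = -226*(-13 + (-181 - 1*58)) = -226*(-13 + (-181 - 58)) = -226*(-13 - 239) = -226*(-252) = 56952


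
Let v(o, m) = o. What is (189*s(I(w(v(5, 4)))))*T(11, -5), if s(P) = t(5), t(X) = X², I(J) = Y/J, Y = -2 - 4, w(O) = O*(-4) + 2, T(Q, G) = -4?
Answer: -18900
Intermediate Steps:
w(O) = 2 - 4*O (w(O) = -4*O + 2 = 2 - 4*O)
Y = -6
I(J) = -6/J
s(P) = 25 (s(P) = 5² = 25)
(189*s(I(w(v(5, 4)))))*T(11, -5) = (189*25)*(-4) = 4725*(-4) = -18900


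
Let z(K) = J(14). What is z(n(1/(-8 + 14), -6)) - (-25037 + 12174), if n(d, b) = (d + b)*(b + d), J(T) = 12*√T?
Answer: 12863 + 12*√14 ≈ 12908.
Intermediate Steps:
n(d, b) = (b + d)² (n(d, b) = (b + d)*(b + d) = (b + d)²)
z(K) = 12*√14
z(n(1/(-8 + 14), -6)) - (-25037 + 12174) = 12*√14 - (-25037 + 12174) = 12*√14 - 1*(-12863) = 12*√14 + 12863 = 12863 + 12*√14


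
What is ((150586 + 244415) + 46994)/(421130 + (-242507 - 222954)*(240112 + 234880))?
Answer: -441995/221089830182 ≈ -1.9992e-6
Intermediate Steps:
((150586 + 244415) + 46994)/(421130 + (-242507 - 222954)*(240112 + 234880)) = (395001 + 46994)/(421130 - 465461*474992) = 441995/(421130 - 221090251312) = 441995/(-221089830182) = 441995*(-1/221089830182) = -441995/221089830182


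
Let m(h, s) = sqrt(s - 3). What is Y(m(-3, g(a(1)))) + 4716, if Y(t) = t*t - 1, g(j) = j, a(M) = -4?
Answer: 4708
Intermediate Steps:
m(h, s) = sqrt(-3 + s)
Y(t) = -1 + t**2 (Y(t) = t**2 - 1 = -1 + t**2)
Y(m(-3, g(a(1)))) + 4716 = (-1 + (sqrt(-3 - 4))**2) + 4716 = (-1 + (sqrt(-7))**2) + 4716 = (-1 + (I*sqrt(7))**2) + 4716 = (-1 - 7) + 4716 = -8 + 4716 = 4708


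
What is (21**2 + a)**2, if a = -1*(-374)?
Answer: 664225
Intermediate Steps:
a = 374
(21**2 + a)**2 = (21**2 + 374)**2 = (441 + 374)**2 = 815**2 = 664225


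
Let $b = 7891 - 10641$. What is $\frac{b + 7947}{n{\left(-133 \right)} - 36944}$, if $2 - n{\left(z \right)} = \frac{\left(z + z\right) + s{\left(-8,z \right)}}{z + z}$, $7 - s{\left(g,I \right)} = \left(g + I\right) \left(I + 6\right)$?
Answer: $- \frac{691201}{4922369} \approx -0.14042$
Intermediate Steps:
$s{\left(g,I \right)} = 7 - \left(6 + I\right) \left(I + g\right)$ ($s{\left(g,I \right)} = 7 - \left(g + I\right) \left(I + 6\right) = 7 - \left(I + g\right) \left(6 + I\right) = 7 - \left(6 + I\right) \left(I + g\right)$)
$b = -2750$
$n{\left(z \right)} = 2 - \frac{55 - z^{2} + 4 z}{2 z}$ ($n{\left(z \right)} = 2 - \frac{\left(z + z\right) - \left(-55 + z^{2} + 6 z + z \left(-8\right)\right)}{z + z} = 2 - \frac{2 z + \left(7 - z^{2} - 6 z + 48 + 8 z\right)}{2 z} = 2 - \left(2 z + \left(55 - z^{2} + 2 z\right)\right) \frac{1}{2 z} = 2 - \left(55 - z^{2} + 4 z\right) \frac{1}{2 z} = 2 - \frac{55 - z^{2} + 4 z}{2 z}$)
$\frac{b + 7947}{n{\left(-133 \right)} - 36944} = \frac{-2750 + 7947}{\frac{-55 + \left(-133\right)^{2}}{2 \left(-133\right)} - 36944} = \frac{5197}{\frac{1}{2} \left(- \frac{1}{133}\right) \left(-55 + 17689\right) - 36944} = \frac{5197}{\frac{1}{2} \left(- \frac{1}{133}\right) 17634 - 36944} = \frac{5197}{- \frac{8817}{133} - 36944} = \frac{5197}{- \frac{4922369}{133}} = 5197 \left(- \frac{133}{4922369}\right) = - \frac{691201}{4922369}$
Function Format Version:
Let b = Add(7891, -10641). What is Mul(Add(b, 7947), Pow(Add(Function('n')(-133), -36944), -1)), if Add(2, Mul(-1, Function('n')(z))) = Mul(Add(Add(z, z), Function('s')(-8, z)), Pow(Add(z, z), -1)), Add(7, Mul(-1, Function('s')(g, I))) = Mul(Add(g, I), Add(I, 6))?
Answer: Rational(-691201, 4922369) ≈ -0.14042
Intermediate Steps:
Function('s')(g, I) = Add(7, Mul(-1, Add(6, I), Add(I, g))) (Function('s')(g, I) = Add(7, Mul(-1, Mul(Add(g, I), Add(I, 6)))) = Add(7, Mul(-1, Mul(Add(I, g), Add(6, I)))) = Add(7, Mul(-1, Mul(Add(6, I), Add(I, g)))) = Add(7, Mul(-1, Add(6, I), Add(I, g))))
b = -2750
Function('n')(z) = Add(2, Mul(Rational(-1, 2), Pow(z, -1), Add(55, Mul(-1, Pow(z, 2)), Mul(4, z)))) (Function('n')(z) = Add(2, Mul(-1, Mul(Add(Add(z, z), Add(7, Mul(-1, Pow(z, 2)), Mul(-6, z), Mul(-6, -8), Mul(-1, z, -8))), Pow(Add(z, z), -1)))) = Add(2, Mul(-1, Mul(Add(Mul(2, z), Add(7, Mul(-1, Pow(z, 2)), Mul(-6, z), 48, Mul(8, z))), Pow(Mul(2, z), -1)))) = Add(2, Mul(-1, Mul(Add(Mul(2, z), Add(55, Mul(-1, Pow(z, 2)), Mul(2, z))), Mul(Rational(1, 2), Pow(z, -1))))) = Add(2, Mul(-1, Mul(Add(55, Mul(-1, Pow(z, 2)), Mul(4, z)), Mul(Rational(1, 2), Pow(z, -1))))) = Add(2, Mul(-1, Mul(Rational(1, 2), Pow(z, -1), Add(55, Mul(-1, Pow(z, 2)), Mul(4, z))))) = Add(2, Mul(Rational(-1, 2), Pow(z, -1), Add(55, Mul(-1, Pow(z, 2)), Mul(4, z)))))
Mul(Add(b, 7947), Pow(Add(Function('n')(-133), -36944), -1)) = Mul(Add(-2750, 7947), Pow(Add(Mul(Rational(1, 2), Pow(-133, -1), Add(-55, Pow(-133, 2))), -36944), -1)) = Mul(5197, Pow(Add(Mul(Rational(1, 2), Rational(-1, 133), Add(-55, 17689)), -36944), -1)) = Mul(5197, Pow(Add(Mul(Rational(1, 2), Rational(-1, 133), 17634), -36944), -1)) = Mul(5197, Pow(Add(Rational(-8817, 133), -36944), -1)) = Mul(5197, Pow(Rational(-4922369, 133), -1)) = Mul(5197, Rational(-133, 4922369)) = Rational(-691201, 4922369)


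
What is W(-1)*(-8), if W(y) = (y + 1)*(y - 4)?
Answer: 0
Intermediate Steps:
W(y) = (1 + y)*(-4 + y)
W(-1)*(-8) = (-4 + (-1)² - 3*(-1))*(-8) = (-4 + 1 + 3)*(-8) = 0*(-8) = 0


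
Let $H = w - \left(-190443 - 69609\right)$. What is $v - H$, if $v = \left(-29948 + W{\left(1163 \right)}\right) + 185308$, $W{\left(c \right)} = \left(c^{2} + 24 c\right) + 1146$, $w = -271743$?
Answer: $1548678$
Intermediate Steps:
$W{\left(c \right)} = 1146 + c^{2} + 24 c$
$v = 1536987$ ($v = \left(-29948 + \left(1146 + 1163^{2} + 24 \cdot 1163\right)\right) + 185308 = \left(-29948 + \left(1146 + 1352569 + 27912\right)\right) + 185308 = \left(-29948 + 1381627\right) + 185308 = 1351679 + 185308 = 1536987$)
$H = -11691$ ($H = -271743 - \left(-190443 - 69609\right) = -271743 - -260052 = -271743 + 260052 = -11691$)
$v - H = 1536987 - -11691 = 1536987 + 11691 = 1548678$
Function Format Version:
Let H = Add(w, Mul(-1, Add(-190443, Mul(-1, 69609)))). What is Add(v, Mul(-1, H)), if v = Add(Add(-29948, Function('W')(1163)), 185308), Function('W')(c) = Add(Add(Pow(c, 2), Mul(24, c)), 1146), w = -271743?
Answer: 1548678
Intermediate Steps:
Function('W')(c) = Add(1146, Pow(c, 2), Mul(24, c))
v = 1536987 (v = Add(Add(-29948, Add(1146, Pow(1163, 2), Mul(24, 1163))), 185308) = Add(Add(-29948, Add(1146, 1352569, 27912)), 185308) = Add(Add(-29948, 1381627), 185308) = Add(1351679, 185308) = 1536987)
H = -11691 (H = Add(-271743, Mul(-1, Add(-190443, Mul(-1, 69609)))) = Add(-271743, Mul(-1, Add(-190443, -69609))) = Add(-271743, Mul(-1, -260052)) = Add(-271743, 260052) = -11691)
Add(v, Mul(-1, H)) = Add(1536987, Mul(-1, -11691)) = Add(1536987, 11691) = 1548678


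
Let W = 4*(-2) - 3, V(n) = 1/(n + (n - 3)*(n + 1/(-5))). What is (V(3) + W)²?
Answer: 1024/9 ≈ 113.78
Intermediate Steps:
V(n) = 1/(n + (-3 + n)*(-⅕ + n)) (V(n) = 1/(n + (-3 + n)*(n - ⅕)) = 1/(n + (-3 + n)*(-⅕ + n)))
W = -11 (W = -8 - 3 = -11)
(V(3) + W)² = (5/(3 - 11*3 + 5*3²) - 11)² = (5/(3 - 33 + 5*9) - 11)² = (5/(3 - 33 + 45) - 11)² = (5/15 - 11)² = (5*(1/15) - 11)² = (⅓ - 11)² = (-32/3)² = 1024/9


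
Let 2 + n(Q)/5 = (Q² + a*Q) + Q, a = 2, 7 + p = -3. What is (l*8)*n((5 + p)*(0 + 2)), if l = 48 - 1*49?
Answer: -2720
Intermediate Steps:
p = -10 (p = -7 - 3 = -10)
l = -1 (l = 48 - 49 = -1)
n(Q) = -10 + 5*Q² + 15*Q (n(Q) = -10 + 5*((Q² + 2*Q) + Q) = -10 + 5*(Q² + 3*Q) = -10 + (5*Q² + 15*Q) = -10 + 5*Q² + 15*Q)
(l*8)*n((5 + p)*(0 + 2)) = (-1*8)*(-10 + 5*((5 - 10)*(0 + 2))² + 15*((5 - 10)*(0 + 2))) = -8*(-10 + 5*(-5*2)² + 15*(-5*2)) = -8*(-10 + 5*(-10)² + 15*(-10)) = -8*(-10 + 5*100 - 150) = -8*(-10 + 500 - 150) = -8*340 = -2720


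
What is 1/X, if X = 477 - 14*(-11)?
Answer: 1/631 ≈ 0.0015848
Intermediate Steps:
X = 631 (X = 477 - 1*(-154) = 477 + 154 = 631)
1/X = 1/631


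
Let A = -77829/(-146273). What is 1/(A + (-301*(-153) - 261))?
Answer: 146273/6698211045 ≈ 2.1838e-5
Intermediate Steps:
A = 77829/146273 (A = -77829*(-1/146273) = 77829/146273 ≈ 0.53208)
1/(A + (-301*(-153) - 261)) = 1/(77829/146273 + (-301*(-153) - 261)) = 1/(77829/146273 + (46053 - 261)) = 1/(77829/146273 + 45792) = 1/(6698211045/146273) = 146273/6698211045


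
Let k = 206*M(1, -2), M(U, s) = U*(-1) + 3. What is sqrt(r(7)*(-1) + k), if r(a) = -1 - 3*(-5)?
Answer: sqrt(398) ≈ 19.950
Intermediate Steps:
r(a) = 14 (r(a) = -1 + 15 = 14)
M(U, s) = 3 - U (M(U, s) = -U + 3 = 3 - U)
k = 412 (k = 206*(3 - 1*1) = 206*(3 - 1) = 206*2 = 412)
sqrt(r(7)*(-1) + k) = sqrt(14*(-1) + 412) = sqrt(-14 + 412) = sqrt(398)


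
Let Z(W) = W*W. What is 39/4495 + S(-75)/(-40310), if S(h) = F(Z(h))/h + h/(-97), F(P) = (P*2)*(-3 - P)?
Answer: -2537460051/121212170 ≈ -20.934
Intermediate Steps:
Z(W) = W²
F(P) = 2*P*(-3 - P) (F(P) = (2*P)*(-3 - P) = 2*P*(-3 - P))
S(h) = -h/97 - 2*h*(3 + h²) (S(h) = (-2*h²*(3 + h²))/h + h/(-97) = -2*h*(3 + h²) + h*(-1/97) = -2*h*(3 + h²) - h/97 = -h/97 - 2*h*(3 + h²))
39/4495 + S(-75)/(-40310) = 39/4495 + ((1/97)*(-75)*(-583 - 194*(-75)²))/(-40310) = 39*(1/4495) + ((1/97)*(-75)*(-583 - 194*5625))*(-1/40310) = 39/4495 + ((1/97)*(-75)*(-583 - 1091250))*(-1/40310) = 39/4495 + ((1/97)*(-75)*(-1091833))*(-1/40310) = 39/4495 + (81887475/97)*(-1/40310) = 39/4495 - 16377495/782014 = -2537460051/121212170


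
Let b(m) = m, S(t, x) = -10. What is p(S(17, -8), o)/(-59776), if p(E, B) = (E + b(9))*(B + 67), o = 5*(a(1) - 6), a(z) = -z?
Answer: 1/1868 ≈ 0.00053533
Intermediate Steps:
o = -35 (o = 5*(-1*1 - 6) = 5*(-1 - 6) = 5*(-7) = -35)
p(E, B) = (9 + E)*(67 + B) (p(E, B) = (E + 9)*(B + 67) = (9 + E)*(67 + B))
p(S(17, -8), o)/(-59776) = (603 + 9*(-35) + 67*(-10) - 35*(-10))/(-59776) = (603 - 315 - 670 + 350)*(-1/59776) = -32*(-1/59776) = 1/1868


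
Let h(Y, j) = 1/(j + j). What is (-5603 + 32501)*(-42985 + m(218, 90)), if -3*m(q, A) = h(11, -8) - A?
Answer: -9243224237/8 ≈ -1.1554e+9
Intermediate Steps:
h(Y, j) = 1/(2*j)
m(q, A) = 1/48 + A/3 (m(q, A) = -((1/2)/(-8) - A)/3 = -((1/2)*(-1/8) - A)/3 = -(-1/16 - A)/3 = 1/48 + A/3)
(-5603 + 32501)*(-42985 + m(218, 90)) = (-5603 + 32501)*(-42985 + (1/48 + (1/3)*90)) = 26898*(-42985 + (1/48 + 30)) = 26898*(-42985 + 1441/48) = 26898*(-2061839/48) = -9243224237/8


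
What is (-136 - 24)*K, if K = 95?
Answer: -15200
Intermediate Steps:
(-136 - 24)*K = (-136 - 24)*95 = -160*95 = -15200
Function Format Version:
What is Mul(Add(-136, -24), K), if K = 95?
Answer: -15200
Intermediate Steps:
Mul(Add(-136, -24), K) = Mul(Add(-136, -24), 95) = Mul(-160, 95) = -15200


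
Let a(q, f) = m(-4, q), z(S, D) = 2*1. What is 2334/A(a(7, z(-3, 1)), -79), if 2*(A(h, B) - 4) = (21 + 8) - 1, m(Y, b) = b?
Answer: 389/3 ≈ 129.67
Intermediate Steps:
z(S, D) = 2
a(q, f) = q
A(h, B) = 18 (A(h, B) = 4 + ((21 + 8) - 1)/2 = 4 + (29 - 1)/2 = 4 + (1/2)*28 = 4 + 14 = 18)
2334/A(a(7, z(-3, 1)), -79) = 2334/18 = 2334*(1/18) = 389/3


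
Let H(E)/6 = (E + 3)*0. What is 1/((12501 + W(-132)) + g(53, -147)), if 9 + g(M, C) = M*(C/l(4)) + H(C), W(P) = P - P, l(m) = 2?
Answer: 2/17193 ≈ 0.00011633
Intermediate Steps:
W(P) = 0
H(E) = 0 (H(E) = 6*((E + 3)*0) = 6*((3 + E)*0) = 6*0 = 0)
g(M, C) = -9 + C*M/2 (g(M, C) = -9 + (M*(C/2) + 0) = -9 + (C*M/2 + 0) = -9 + C*M/2)
1/((12501 + W(-132)) + g(53, -147)) = 1/((12501 + 0) + (-9 + (½)*(-147)*53)) = 1/(12501 + (-9 - 7791/2)) = 1/(12501 - 7809/2) = 1/(17193/2) = 2/17193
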